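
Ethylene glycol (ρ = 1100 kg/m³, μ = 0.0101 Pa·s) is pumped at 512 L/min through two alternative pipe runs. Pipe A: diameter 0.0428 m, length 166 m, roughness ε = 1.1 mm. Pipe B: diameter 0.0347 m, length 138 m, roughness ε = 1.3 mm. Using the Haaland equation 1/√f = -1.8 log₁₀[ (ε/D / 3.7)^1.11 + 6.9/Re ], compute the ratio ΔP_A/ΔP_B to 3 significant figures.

ΔP_A/ΔP_B ≈ 0.363

Pipe A: V = Q/A = 0.008533/0.001439 = 5.931 m/s; Re = 2.765e+04; ε/D = 0.0257; Haaland → f = 0.05497; ΔP_A = f(L/D)(ρV²/2) = 4.125e+06 Pa.
Pipe B: V = Q/A = 0.008533/0.0009457 = 9.023 m/s; Re = 3.41e+04; ε/D = 0.0375; Haaland → f = 0.06378; ΔP_B = f(L/D)(ρV²/2) = 1.136e+07 Pa.
ΔP_A/ΔP_B = 4.125e+06/1.136e+07 = 0.363.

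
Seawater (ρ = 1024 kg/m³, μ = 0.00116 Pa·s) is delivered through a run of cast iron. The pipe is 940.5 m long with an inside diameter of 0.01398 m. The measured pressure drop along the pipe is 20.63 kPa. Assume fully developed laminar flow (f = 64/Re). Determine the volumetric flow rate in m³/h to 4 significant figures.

For laminar flow, f = 64/Re with Re = ρVD/μ, so Darcy-Weisbach reduces to ΔP = 32μLV/D². Solving for V: V = ΔP·D²/(32μL) = 2.063e+04·(0.01398)²/(32·0.00116·940.5) = 0.1155 m/s.
Check: Re = ρVD/μ = 1024·0.1155·0.01398/0.00116 = 1425 < 2300, so the laminar assumption holds.
Q = V·A = 0.1155·(π/4·0.01398²) = 1.773e-05 m³/s = 0.06382 m³/h.

Q ≈ 0.06382 m³/h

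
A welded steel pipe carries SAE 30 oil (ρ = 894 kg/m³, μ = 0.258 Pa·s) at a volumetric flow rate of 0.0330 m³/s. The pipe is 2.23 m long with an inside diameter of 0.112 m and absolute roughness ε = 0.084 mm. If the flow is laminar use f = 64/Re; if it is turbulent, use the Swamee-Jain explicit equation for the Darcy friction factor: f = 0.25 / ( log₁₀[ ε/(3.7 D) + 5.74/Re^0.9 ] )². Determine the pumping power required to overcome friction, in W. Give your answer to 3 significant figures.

P ≈ 162 W

Cross-sectional area A = πD²/4 = π(0.112)²/4 = 0.009852 m²; mean velocity V = Q/A = 0.033/0.009852 = 3.35 m/s.
Reynolds number Re = ρVD/μ = 894 · 3.35 · 0.112 / 0.258 = 1300.
Re < 2300 → laminar flow, so f = 64/Re = 64/1300 = 0.04923 (the turbulent correlation is not needed).
Darcy-Weisbach: ΔP = f(L/D)(ρV²/2) = 0.04923·(2.23/0.112)·(894·3.35²/2) = 0.04923·19.91·5015 = 4916 Pa.
Pumping power P = QΔP = 0.033·4916 = 162.2 W = 162 W.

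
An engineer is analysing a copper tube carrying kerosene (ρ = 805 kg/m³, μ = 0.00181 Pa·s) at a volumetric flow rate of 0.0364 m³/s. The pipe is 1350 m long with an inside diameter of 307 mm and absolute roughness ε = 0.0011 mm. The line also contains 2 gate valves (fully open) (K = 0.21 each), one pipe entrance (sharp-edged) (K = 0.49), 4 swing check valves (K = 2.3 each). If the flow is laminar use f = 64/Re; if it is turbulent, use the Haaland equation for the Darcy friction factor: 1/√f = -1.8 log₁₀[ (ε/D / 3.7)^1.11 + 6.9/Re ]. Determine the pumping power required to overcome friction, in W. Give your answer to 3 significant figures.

P ≈ 338 W

Cross-sectional area A = πD²/4 = π(0.307)²/4 = 0.07402 m²; mean velocity V = Q/A = 0.0364/0.07402 = 0.4917 m/s.
Reynolds number Re = ρVD/μ = 805 · 0.4917 · 0.307 / 0.00181 = 6.714e+04.
Re > 4000 → turbulent. Relative roughness ε/D = 1.1e-06/0.307 = 3.58e-06. Haaland: 1/√f = -1.8 log₁₀[(3.58e-06/3.7)^1.11 + 6.9/6.714e+04] = -1.8 log₁₀[2.11e-07 + 0.000103] = 7.177, so f = 0.01941.
Total minor-loss coefficient ΣK = 2·0.21 + 1·0.49 + 4·2.3 = 10.1.
ΔP = [f·L/D + ΣK]·(ρV²/2) = [0.01941·1350/0.307 + 10.1]·(805·0.4917²/2) = [85.37 + 10.1]·97.33 = 9293 Pa.
Pumping power P = QΔP = 0.0364·9293 = 338.3 W = 338 W.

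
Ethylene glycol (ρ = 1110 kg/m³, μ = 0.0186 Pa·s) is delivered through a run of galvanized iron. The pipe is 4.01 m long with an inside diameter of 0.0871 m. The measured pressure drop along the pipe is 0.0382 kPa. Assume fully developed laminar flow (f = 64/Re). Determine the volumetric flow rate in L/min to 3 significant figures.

For laminar flow, f = 64/Re with Re = ρVD/μ, so Darcy-Weisbach reduces to ΔP = 32μLV/D². Solving for V: V = ΔP·D²/(32μL) = 38.2·(0.0871)²/(32·0.0186·4.01) = 0.1214 m/s.
Check: Re = ρVD/μ = 1110·0.1214·0.0871/0.0186 = 631.1 < 2300, so the laminar assumption holds.
Q = V·A = 0.1214·(π/4·0.0871²) = 0.0007235 m³/s = 43.4 L/min.

Q ≈ 43.4 L/min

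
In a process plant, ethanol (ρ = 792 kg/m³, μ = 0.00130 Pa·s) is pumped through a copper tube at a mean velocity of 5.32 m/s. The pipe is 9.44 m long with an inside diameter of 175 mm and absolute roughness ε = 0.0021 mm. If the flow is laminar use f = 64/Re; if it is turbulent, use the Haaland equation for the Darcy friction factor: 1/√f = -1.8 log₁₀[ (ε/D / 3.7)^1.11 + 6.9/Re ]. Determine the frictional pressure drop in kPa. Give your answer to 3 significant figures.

ΔP ≈ 7.81 kPa

Reynolds number Re = ρVD/μ = 792 · 5.32 · 0.175 / 0.0013 = 5.672e+05.
Re > 4000 → turbulent. Relative roughness ε/D = 2.1e-06/0.175 = 1.2e-05. Haaland: 1/√f = -1.8 log₁₀[(1.2e-05/3.7)^1.11 + 6.9/5.672e+05] = -1.8 log₁₀[8.08e-07 + 1.22e-05] = 8.797, so f = 0.01292.
Darcy-Weisbach: ΔP = f(L/D)(ρV²/2) = 0.01292·(9.44/0.175)·(792·5.32²/2) = 0.01292·53.94·1.121e+04 = 7813 Pa.
ΔP = 7813 Pa = 7.81 kPa.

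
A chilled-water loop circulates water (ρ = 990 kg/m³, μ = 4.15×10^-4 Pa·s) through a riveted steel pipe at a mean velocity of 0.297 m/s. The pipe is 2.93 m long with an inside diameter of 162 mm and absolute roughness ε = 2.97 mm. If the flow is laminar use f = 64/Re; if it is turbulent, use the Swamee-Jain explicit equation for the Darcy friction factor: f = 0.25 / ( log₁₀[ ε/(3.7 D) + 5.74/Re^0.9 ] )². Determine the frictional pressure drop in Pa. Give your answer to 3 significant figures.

Reynolds number Re = ρVD/μ = 990 · 0.297 · 0.162 / 0.000415 = 1.148e+05.
Re > 4000 → turbulent. Relative roughness ε/D = 0.00297/0.162 = 0.0183. Swamee-Jain: f = 0.25/(log₁₀[0.0183/3.7 + 5.74/1.148e+05^0.9])² = 0.25/(log₁₀[0.00495 + 0.00016])² = 0.25/(-2.291)² = 0.04763.
Darcy-Weisbach: ΔP = f(L/D)(ρV²/2) = 0.04763·(2.93/0.162)·(990·0.297²/2) = 0.04763·18.09·43.66 = 37.61 Pa.

ΔP ≈ 37.6 Pa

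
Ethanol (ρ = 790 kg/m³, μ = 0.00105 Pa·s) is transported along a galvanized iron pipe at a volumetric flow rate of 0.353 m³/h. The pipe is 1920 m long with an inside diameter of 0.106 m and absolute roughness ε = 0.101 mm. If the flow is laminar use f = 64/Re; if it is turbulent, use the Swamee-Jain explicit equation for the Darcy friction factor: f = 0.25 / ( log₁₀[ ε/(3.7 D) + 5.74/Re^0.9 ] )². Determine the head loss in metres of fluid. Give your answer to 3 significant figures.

Q = 0.353 m³/h = 0.353/3600 = 9.806e-05 m³/s.
Cross-sectional area A = πD²/4 = π(0.106)²/4 = 0.008825 m²; mean velocity V = Q/A = 9.806e-05/0.008825 = 0.01111 m/s.
Reynolds number Re = ρVD/μ = 790 · 0.01111 · 0.106 / 0.00105 = 886.2.
Re < 2300 → laminar flow, so f = 64/Re = 64/886.2 = 0.07222 (the turbulent correlation is not needed).
Darcy-Weisbach: ΔP = f(L/D)(ρV²/2) = 0.07222·(1920/0.106)·(790·0.01111²/2) = 0.07222·1.811e+04·0.04877 = 63.8 Pa.
Head loss h_f = ΔP/(ρg) = 63.8/(790·9.81) = 0.00823 m.

h_f ≈ 0.00823 m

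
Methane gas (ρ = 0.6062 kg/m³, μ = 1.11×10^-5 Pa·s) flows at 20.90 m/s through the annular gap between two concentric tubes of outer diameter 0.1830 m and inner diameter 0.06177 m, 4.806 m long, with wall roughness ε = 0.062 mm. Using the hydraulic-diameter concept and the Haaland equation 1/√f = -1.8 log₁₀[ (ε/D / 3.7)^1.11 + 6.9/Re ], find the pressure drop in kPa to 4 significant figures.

Hydraulic diameter D_h = 4A/P = D_o - D_i = 0.183 - 0.06177 = 0.1212 m.
Re = ρVD_h/μ = 0.6062·20.9·0.1212/1.11e-05 = 1.384e+05.
ε/D_h = 6.2e-05/0.1212 = 0.000511; Haaland gives 1/√f = -1.8 log₁₀[5.2e-05+4.99e-05] = 7.186, so f = 0.01937.
ΔP = f(L/D_h)(ρV²/2) = 0.01937·4.806/0.1212·132.4 = 101.7 Pa.
ΔP = 0.1017 kPa.

ΔP ≈ 0.1017 kPa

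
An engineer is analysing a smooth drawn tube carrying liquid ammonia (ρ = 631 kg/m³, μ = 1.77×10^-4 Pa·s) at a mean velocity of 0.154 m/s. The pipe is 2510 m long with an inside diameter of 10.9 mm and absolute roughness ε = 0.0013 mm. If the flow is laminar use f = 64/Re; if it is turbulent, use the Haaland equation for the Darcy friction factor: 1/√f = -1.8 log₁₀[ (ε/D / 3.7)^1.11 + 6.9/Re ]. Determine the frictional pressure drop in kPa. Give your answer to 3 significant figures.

ΔP ≈ 61.8 kPa

Reynolds number Re = ρVD/μ = 631 · 0.154 · 0.0109 / 0.000177 = 5984.
Re > 4000 → turbulent. Relative roughness ε/D = 1.3e-06/0.0109 = 0.000119. Haaland: 1/√f = -1.8 log₁₀[(0.000119/3.7)^1.11 + 6.9/5984] = -1.8 log₁₀[1.03e-05 + 0.00115] = 5.282, so f = 0.03585.
Darcy-Weisbach: ΔP = f(L/D)(ρV²/2) = 0.03585·(2510/0.0109)·(631·0.154²/2) = 0.03585·2.303e+05·7.482 = 6.176e+04 Pa.
ΔP = 6.176e+04 Pa = 61.8 kPa.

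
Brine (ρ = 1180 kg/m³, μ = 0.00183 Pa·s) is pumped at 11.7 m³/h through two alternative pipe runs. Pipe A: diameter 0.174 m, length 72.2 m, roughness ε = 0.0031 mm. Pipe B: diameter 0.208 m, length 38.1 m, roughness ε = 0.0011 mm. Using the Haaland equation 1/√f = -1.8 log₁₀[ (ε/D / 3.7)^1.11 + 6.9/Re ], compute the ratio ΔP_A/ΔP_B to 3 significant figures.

ΔP_A/ΔP_B ≈ 4.42

Pipe A: V = Q/A = 0.00325/0.02378 = 0.1367 m/s; Re = 1.533e+04; ε/D = 1.78e-05; Haaland → f = 0.02757; ΔP_A = f(L/D)(ρV²/2) = 126.1 Pa.
Pipe B: V = Q/A = 0.00325/0.03398 = 0.09565 m/s; Re = 1.283e+04; ε/D = 5.29e-06; Haaland → f = 0.02888; ΔP_B = f(L/D)(ρV²/2) = 28.55 Pa.
ΔP_A/ΔP_B = 126.1/28.55 = 4.42.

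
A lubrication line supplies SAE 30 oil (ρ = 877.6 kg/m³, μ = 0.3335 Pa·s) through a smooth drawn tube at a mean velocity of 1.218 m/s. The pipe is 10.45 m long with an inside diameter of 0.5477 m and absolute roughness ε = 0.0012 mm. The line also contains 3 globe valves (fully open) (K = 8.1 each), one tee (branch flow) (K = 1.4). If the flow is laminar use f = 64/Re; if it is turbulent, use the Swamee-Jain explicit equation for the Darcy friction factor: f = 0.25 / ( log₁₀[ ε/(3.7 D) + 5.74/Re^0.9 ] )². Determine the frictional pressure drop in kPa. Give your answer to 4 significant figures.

Reynolds number Re = ρVD/μ = 877.6 · 1.218 · 0.5477 / 0.334 = 1755.
Re < 2300 → laminar flow, so f = 64/Re = 64/1755 = 0.03646 (the turbulent correlation is not needed).
Total minor-loss coefficient ΣK = 3·8.1 + 1·1.4 = 25.7.
ΔP = [f·L/D + ΣK]·(ρV²/2) = [0.03646·10.45/0.5477 + 25.7]·(877.6·1.218²/2) = [0.6956 + 25.7]·651 = 1.718e+04 Pa.
ΔP = 1.718e+04 Pa = 17.18 kPa.

ΔP ≈ 17.18 kPa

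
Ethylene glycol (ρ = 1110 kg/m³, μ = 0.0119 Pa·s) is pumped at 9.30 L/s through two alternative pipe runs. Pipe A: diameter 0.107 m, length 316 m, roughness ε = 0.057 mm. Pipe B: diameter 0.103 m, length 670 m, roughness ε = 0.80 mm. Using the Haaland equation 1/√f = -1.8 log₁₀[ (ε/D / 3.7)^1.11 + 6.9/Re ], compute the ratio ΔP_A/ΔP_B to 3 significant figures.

ΔP_A/ΔP_B ≈ 0.303

Pipe A: V = Q/A = 0.0093/0.008992 = 1.034 m/s; Re = 1.032e+04; ε/D = 0.000533; Haaland → f = 0.03128; ΔP_A = f(L/D)(ρV²/2) = 5.485e+04 Pa.
Pipe B: V = Q/A = 0.0093/0.008332 = 1.116 m/s; Re = 1.072e+04; ε/D = 0.00777; Haaland → f = 0.0403; ΔP_B = f(L/D)(ρV²/2) = 1.813e+05 Pa.
ΔP_A/ΔP_B = 5.485e+04/1.813e+05 = 0.303.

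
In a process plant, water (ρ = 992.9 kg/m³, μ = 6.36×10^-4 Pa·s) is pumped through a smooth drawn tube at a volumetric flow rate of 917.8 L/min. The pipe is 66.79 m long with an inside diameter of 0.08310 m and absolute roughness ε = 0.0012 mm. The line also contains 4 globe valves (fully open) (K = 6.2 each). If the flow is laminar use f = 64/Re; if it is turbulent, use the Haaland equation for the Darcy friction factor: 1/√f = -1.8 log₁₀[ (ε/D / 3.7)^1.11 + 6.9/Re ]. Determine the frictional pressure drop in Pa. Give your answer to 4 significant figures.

Q = 917.8 L/min = 917.8/60000 = 0.0153 m³/s.
Cross-sectional area A = πD²/4 = π(0.0831)²/4 = 0.005424 m²; mean velocity V = Q/A = 0.0153/0.005424 = 2.82 m/s.
Reynolds number Re = ρVD/μ = 992.9 · 2.82 · 0.0831 / 0.000636 = 3.659e+05.
Re > 4000 → turbulent. Relative roughness ε/D = 1.2e-06/0.0831 = 1.44e-05. Haaland: 1/√f = -1.8 log₁₀[(1.44e-05/3.7)^1.11 + 6.9/3.659e+05] = -1.8 log₁₀[9.92e-07 + 1.89e-05] = 8.464, so f = 0.01396.
Total minor-loss coefficient ΣK = 4·6.2 = 24.8.
ΔP = [f·L/D + ΣK]·(ρV²/2) = [0.01396·66.79/0.0831 + 24.8]·(992.9·2.82²/2) = [11.22 + 24.8]·3949 = 1.422e+05 Pa.

ΔP ≈ 142200 Pa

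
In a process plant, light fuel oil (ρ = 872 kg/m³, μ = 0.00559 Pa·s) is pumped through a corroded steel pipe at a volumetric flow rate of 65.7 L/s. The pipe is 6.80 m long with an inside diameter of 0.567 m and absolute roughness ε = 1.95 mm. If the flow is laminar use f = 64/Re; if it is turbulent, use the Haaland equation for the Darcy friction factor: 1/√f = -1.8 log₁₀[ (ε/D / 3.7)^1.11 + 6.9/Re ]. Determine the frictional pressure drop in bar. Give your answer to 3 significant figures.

ΔP ≈ 1.11×10^-4 bar

Q = 65.7 L/s = 65.7/1000 = 0.0657 m³/s.
Cross-sectional area A = πD²/4 = π(0.567)²/4 = 0.2525 m²; mean velocity V = Q/A = 0.0657/0.2525 = 0.2602 m/s.
Reynolds number Re = ρVD/μ = 872 · 0.2602 · 0.567 / 0.00559 = 2.301e+04.
Re > 4000 → turbulent. Relative roughness ε/D = 0.00195/0.567 = 0.00344. Haaland: 1/√f = -1.8 log₁₀[(0.00344/3.7)^1.11 + 6.9/2.301e+04] = -1.8 log₁₀[0.000431 + 0.0003] = 5.645, so f = 0.03138.
Darcy-Weisbach: ΔP = f(L/D)(ρV²/2) = 0.03138·(6.8/0.567)·(872·0.2602²/2) = 0.03138·11.99·29.52 = 11.11 Pa.
ΔP = 11.11 Pa = 1.11×10^-4 bar.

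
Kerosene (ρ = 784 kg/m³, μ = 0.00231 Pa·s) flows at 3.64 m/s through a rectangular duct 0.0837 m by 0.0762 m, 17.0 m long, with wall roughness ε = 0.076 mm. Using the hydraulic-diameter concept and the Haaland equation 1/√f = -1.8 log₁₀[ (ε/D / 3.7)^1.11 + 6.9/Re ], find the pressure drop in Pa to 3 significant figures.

ΔP ≈ 24200 Pa

Hydraulic diameter D_h = 4A/P = 4·(0.0837·0.0762)/(2·(0.0837+0.0762)) = 0.02551/0.3198 = 0.07977 m.
Re = ρVD_h/μ = 784·3.64·0.07977/0.00231 = 9.855e+04.
ε/D_h = 7.6e-05/0.07977 = 0.000953; Haaland gives 1/√f = -1.8 log₁₀[0.000104+7e-05] = 6.768, so f = 0.02183.
ΔP = f(L/D_h)(ρV²/2) = 0.02183·17/0.07977·5194 = 2.416e+04 Pa.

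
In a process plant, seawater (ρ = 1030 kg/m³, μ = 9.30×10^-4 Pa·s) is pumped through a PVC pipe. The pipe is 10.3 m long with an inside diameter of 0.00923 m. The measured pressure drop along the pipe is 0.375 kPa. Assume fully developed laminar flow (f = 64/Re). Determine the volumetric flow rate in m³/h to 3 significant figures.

For laminar flow, f = 64/Re with Re = ρVD/μ, so Darcy-Weisbach reduces to ΔP = 32μLV/D². Solving for V: V = ΔP·D²/(32μL) = 375·(0.00923)²/(32·0.00093·10.3) = 0.1042 m/s.
Check: Re = ρVD/μ = 1030·0.1042·0.00923/0.00093 = 1065 < 2300, so the laminar assumption holds.
Q = V·A = 0.1042·(π/4·0.00923²) = 6.974e-06 m³/s = 0.0251 m³/h.

Q ≈ 0.0251 m³/h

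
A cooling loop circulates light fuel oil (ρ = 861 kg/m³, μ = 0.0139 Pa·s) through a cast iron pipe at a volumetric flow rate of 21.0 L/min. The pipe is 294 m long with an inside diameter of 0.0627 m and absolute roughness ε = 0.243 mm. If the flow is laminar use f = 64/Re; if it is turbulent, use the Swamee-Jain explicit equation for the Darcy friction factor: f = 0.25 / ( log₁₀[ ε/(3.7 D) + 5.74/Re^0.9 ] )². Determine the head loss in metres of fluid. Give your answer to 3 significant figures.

Q = 21.0 L/min = 21.0/60000 = 0.00035 m³/s.
Cross-sectional area A = πD²/4 = π(0.0627)²/4 = 0.003088 m²; mean velocity V = Q/A = 0.00035/0.003088 = 0.1134 m/s.
Reynolds number Re = ρVD/μ = 861 · 0.1134 · 0.0627 / 0.0139 = 440.2.
Re < 2300 → laminar flow, so f = 64/Re = 64/440.2 = 0.1454 (the turbulent correlation is not needed).
Darcy-Weisbach: ΔP = f(L/D)(ρV²/2) = 0.1454·(294/0.0627)·(861·0.1134²/2) = 0.1454·4689·5.532 = 3771 Pa.
Head loss h_f = ΔP/(ρg) = 3771/(861·9.81) = 0.446 m.

h_f ≈ 0.446 m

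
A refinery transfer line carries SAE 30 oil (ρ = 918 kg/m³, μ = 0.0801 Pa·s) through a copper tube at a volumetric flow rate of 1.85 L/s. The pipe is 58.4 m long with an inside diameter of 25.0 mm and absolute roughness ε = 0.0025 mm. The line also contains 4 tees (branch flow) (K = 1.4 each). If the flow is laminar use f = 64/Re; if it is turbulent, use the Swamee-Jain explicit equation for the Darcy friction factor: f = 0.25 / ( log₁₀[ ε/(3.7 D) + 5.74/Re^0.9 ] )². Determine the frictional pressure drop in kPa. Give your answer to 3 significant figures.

ΔP ≈ 939 kPa

Q = 1.85 L/s = 1.85/1000 = 0.00185 m³/s.
Cross-sectional area A = πD²/4 = π(0.025)²/4 = 0.0004909 m²; mean velocity V = Q/A = 0.00185/0.0004909 = 3.769 m/s.
Reynolds number Re = ρVD/μ = 918 · 3.769 · 0.025 / 0.0801 = 1080.
Re < 2300 → laminar flow, so f = 64/Re = 64/1080 = 0.05927 (the turbulent correlation is not needed).
Total minor-loss coefficient ΣK = 4·1.4 = 5.6.
ΔP = [f·L/D + ΣK]·(ρV²/2) = [0.05927·58.4/0.025 + 5.6]·(918·3.769²/2) = [138.5 + 5.6]·6520 = 9.392e+05 Pa.
ΔP = 9.392e+05 Pa = 939 kPa.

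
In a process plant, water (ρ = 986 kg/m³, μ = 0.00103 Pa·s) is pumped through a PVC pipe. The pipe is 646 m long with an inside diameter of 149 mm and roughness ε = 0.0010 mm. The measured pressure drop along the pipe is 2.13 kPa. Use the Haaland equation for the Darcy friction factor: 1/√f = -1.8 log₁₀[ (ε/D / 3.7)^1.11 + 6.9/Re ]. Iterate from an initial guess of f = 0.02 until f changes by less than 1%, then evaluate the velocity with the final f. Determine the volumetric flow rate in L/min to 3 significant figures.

Q ≈ 216 L/min

Rearranging Darcy-Weisbach: V = √(2·ΔP·D/(f·L·ρ)). With ε/D = 1e-06/0.149 = 6.71e-06, iterate starting from f = 0.02:
  f = 0.02 → V = √(2·2130·0.149/(0.02·646·986)) = 0.2232 m/s; Re = ρVD/μ = 3.184e+04; f → 0.023
  f = 0.023 → V = 0.2082 m/s; Re = 2.969e+04; f → 0.02338
  f = 0.02338 → V = 0.2064 m/s; Re = 2.944e+04; f → 0.02343
Converged (Δf/f < 1%). With the final f = 0.02343: V = √(2·2130·0.149/(0.02343·646·986)) = 0.2062 m/s.
Q = V·A = 0.2062·(π/4·0.149²) = 0.003596 m³/s = 216 L/min.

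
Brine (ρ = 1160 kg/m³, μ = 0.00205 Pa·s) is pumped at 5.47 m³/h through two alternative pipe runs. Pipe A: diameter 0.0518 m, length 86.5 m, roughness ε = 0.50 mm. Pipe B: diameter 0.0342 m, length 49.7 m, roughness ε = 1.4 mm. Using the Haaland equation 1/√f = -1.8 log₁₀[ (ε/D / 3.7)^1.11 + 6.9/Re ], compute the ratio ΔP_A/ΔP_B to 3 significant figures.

Pipe A: V = Q/A = 0.001519/0.002107 = 0.721 m/s; Re = 2.113e+04; ε/D = 0.00965; Haaland → f = 0.04011; ΔP_A = f(L/D)(ρV²/2) = 2.019e+04 Pa.
Pipe B: V = Q/A = 0.001519/0.0009186 = 1.654 m/s; Re = 3.201e+04; ε/D = 0.0409; Haaland → f = 0.0663; ΔP_B = f(L/D)(ρV²/2) = 1.529e+05 Pa.
ΔP_A/ΔP_B = 2.019e+04/1.529e+05 = 0.132.

ΔP_A/ΔP_B ≈ 0.132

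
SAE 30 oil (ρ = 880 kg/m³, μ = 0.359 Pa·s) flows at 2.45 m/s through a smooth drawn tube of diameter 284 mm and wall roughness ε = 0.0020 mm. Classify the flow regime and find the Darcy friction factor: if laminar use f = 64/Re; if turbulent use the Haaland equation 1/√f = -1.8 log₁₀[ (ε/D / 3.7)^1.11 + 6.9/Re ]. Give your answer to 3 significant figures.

f ≈ 0.0375

Re = ρVD/μ = 880·2.45·0.284/0.359 = 1706.
Re < 2300 → laminar, so f = 64/Re = 0.03752 (roughness is irrelevant in laminar flow).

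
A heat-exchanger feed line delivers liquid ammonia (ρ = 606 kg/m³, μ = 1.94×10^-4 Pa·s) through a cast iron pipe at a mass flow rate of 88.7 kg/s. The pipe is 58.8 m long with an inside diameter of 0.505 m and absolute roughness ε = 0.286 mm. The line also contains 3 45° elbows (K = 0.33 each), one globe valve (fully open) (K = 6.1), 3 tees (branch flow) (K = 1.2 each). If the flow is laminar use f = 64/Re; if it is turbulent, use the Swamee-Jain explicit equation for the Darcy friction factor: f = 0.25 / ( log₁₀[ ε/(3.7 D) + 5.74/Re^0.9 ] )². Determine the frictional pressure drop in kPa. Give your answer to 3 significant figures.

ΔP ≈ 2.06 kPa

A = πD²/4 = π(0.505)²/4 = 0.2003 m²; mean velocity V = ṁ/(ρA) = 88.7/(606 · 0.2003) = 0.7308 m/s.
Reynolds number Re = ρVD/μ = 606 · 0.7308 · 0.505 / 0.000194 = 1.153e+06.
Re > 4000 → turbulent. Relative roughness ε/D = 0.000286/0.505 = 0.000566. Swamee-Jain: f = 0.25/(log₁₀[0.000566/3.7 + 5.74/1.153e+06^0.9])² = 0.25/(log₁₀[0.000153 + 2.01e-05])² = 0.25/(-3.762)² = 0.01767.
Total minor-loss coefficient ΣK = 3·0.33 + 1·6.1 + 3·1.2 = 10.7.
ΔP = [f·L/D + ΣK]·(ρV²/2) = [0.01767·58.8/0.505 + 10.7]·(606·0.7308²/2) = [2.057 + 10.7]·161.8 = 2063 Pa.
ΔP = 2063 Pa = 2.06 kPa.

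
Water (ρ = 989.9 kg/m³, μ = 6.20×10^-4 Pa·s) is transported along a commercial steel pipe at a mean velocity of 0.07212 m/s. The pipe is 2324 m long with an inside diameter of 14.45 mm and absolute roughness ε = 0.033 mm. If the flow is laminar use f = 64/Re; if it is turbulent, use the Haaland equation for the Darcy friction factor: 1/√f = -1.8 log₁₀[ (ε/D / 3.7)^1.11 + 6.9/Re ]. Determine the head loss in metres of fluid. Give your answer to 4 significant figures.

Reynolds number Re = ρVD/μ = 989.9 · 0.07212 · 0.01445 / 0.00062 = 1664.
Re < 2300 → laminar flow, so f = 64/Re = 64/1664 = 0.03846 (the turbulent correlation is not needed).
Darcy-Weisbach: ΔP = f(L/D)(ρV²/2) = 0.03846·(2324/0.01445)·(989.9·0.07212²/2) = 0.03846·1.608e+05·2.574 = 1.593e+04 Pa.
Head loss h_f = ΔP/(ρg) = 1.593e+04/(989.9·9.81) = 1.640 m.

h_f ≈ 1.640 m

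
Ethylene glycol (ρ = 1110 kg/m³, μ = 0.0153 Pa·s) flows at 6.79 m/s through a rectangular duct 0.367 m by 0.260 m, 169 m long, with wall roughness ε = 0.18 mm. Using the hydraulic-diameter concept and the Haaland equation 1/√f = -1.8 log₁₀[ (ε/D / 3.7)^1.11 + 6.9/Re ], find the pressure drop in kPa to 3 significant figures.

Hydraulic diameter D_h = 4A/P = 4·(0.367·0.26)/(2·(0.367+0.26)) = 0.3817/1.254 = 0.3044 m.
Re = ρVD_h/μ = 1110·6.79·0.3044/0.0153 = 1.499e+05.
ε/D_h = 0.00018/0.3044 = 0.000591; Haaland gives 1/√f = -1.8 log₁₀[6.11e-05+4.6e-05] = 7.146, so f = 0.01958.
ΔP = f(L/D_h)(ρV²/2) = 0.01958·169/0.3044·2.559e+04 = 2.782e+05 Pa.
ΔP = 278 kPa.

ΔP ≈ 278 kPa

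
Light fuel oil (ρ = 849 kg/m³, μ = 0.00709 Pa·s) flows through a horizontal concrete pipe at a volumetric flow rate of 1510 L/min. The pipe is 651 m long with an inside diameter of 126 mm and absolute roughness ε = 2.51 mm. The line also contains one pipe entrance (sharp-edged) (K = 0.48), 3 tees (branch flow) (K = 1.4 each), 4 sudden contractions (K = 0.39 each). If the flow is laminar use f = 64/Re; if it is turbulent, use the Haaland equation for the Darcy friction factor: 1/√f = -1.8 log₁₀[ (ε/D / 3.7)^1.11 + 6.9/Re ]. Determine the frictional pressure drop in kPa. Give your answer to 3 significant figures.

ΔP ≈ 457 kPa

Q = 1510 L/min = 1510/60000 = 0.02517 m³/s.
Cross-sectional area A = πD²/4 = π(0.126)²/4 = 0.01247 m²; mean velocity V = Q/A = 0.02517/0.01247 = 2.018 m/s.
Reynolds number Re = ρVD/μ = 849 · 2.018 · 0.126 / 0.00709 = 3.045e+04.
Re > 4000 → turbulent. Relative roughness ε/D = 0.00251/0.126 = 0.0199. Haaland: 1/√f = -1.8 log₁₀[(0.0199/3.7)^1.11 + 6.9/3.045e+04] = -1.8 log₁₀[0.00303 + 0.000227] = 4.477, so f = 0.04989.
Total minor-loss coefficient ΣK = 1·0.48 + 3·1.4 + 4·0.39 = 6.24.
ΔP = [f·L/D + ΣK]·(ρV²/2) = [0.04989·651/0.126 + 6.24]·(849·2.018²/2) = [257.8 + 6.24]·1729 = 4.566e+05 Pa.
ΔP = 4.566e+05 Pa = 457 kPa.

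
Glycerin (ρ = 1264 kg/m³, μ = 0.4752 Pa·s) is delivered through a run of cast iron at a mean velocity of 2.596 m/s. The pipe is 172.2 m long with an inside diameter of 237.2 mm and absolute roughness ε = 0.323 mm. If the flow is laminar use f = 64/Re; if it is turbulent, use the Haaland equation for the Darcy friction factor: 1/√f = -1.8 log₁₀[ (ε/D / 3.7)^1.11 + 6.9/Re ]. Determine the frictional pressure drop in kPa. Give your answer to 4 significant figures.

Reynolds number Re = ρVD/μ = 1264 · 2.596 · 0.2372 / 0.475 = 1638.
Re < 2300 → laminar flow, so f = 64/Re = 64/1638 = 0.03907 (the turbulent correlation is not needed).
Darcy-Weisbach: ΔP = f(L/D)(ρV²/2) = 0.03907·(172.2/0.2372)·(1264·2.596²/2) = 0.03907·726·4259 = 1.208e+05 Pa.
ΔP = 1.208e+05 Pa = 120.8 kPa.

ΔP ≈ 120.8 kPa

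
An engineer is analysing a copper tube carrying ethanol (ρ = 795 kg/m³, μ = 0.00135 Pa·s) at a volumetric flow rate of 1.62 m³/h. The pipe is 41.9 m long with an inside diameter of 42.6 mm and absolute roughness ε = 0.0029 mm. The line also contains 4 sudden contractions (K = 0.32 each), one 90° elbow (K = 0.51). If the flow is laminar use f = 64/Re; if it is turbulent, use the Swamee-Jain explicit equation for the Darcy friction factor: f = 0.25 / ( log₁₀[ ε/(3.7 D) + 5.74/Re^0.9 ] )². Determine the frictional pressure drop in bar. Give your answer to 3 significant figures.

ΔP ≈ 0.0136 bar

Q = 1.62 m³/h = 1.62/3600 = 0.00045 m³/s.
Cross-sectional area A = πD²/4 = π(0.0426)²/4 = 0.001425 m²; mean velocity V = Q/A = 0.00045/0.001425 = 0.3157 m/s.
Reynolds number Re = ρVD/μ = 795 · 0.3157 · 0.0426 / 0.00135 = 7920.
Re > 4000 → turbulent. Relative roughness ε/D = 2.9e-06/0.0426 = 6.81e-05. Swamee-Jain: f = 0.25/(log₁₀[6.81e-05/3.7 + 5.74/7920^0.9])² = 0.25/(log₁₀[1.84e-05 + 0.00178])² = 0.25/(-2.745)² = 0.03317.
Total minor-loss coefficient ΣK = 4·0.32 + 1·0.51 = 1.79.
ΔP = [f·L/D + ΣK]·(ρV²/2) = [0.03317·41.9/0.0426 + 1.79]·(795·0.3157²/2) = [32.62 + 1.79]·39.62 = 1363 Pa.
ΔP = 1363 Pa = 0.0136 bar.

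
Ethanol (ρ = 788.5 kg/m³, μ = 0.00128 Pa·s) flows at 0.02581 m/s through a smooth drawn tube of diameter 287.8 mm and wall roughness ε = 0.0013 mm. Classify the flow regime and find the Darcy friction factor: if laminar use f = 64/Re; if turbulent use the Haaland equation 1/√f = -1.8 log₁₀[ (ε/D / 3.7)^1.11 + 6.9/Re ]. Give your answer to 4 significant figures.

Re = ρVD/μ = 788.5·0.02581·0.2878/0.00128 = 4576.
Re > 4000 → turbulent. ε/D = 1.3e-06/0.2878 = 4.52e-06; Haaland: 1/√f = -1.8 log₁₀[2.73e-07 + 0.00151] = 5.079, so f = 0.03877.

f ≈ 0.03877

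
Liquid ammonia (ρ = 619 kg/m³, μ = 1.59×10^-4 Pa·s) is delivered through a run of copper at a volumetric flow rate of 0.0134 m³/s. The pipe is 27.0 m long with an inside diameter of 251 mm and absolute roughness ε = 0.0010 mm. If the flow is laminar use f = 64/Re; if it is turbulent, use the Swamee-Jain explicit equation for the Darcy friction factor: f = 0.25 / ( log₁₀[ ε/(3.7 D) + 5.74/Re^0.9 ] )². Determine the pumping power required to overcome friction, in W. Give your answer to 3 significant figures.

P ≈ 0.483 W

Cross-sectional area A = πD²/4 = π(0.251)²/4 = 0.04948 m²; mean velocity V = Q/A = 0.0134/0.04948 = 0.2708 m/s.
Reynolds number Re = ρVD/μ = 619 · 0.2708 · 0.251 / 0.000159 = 2.646e+05.
Re > 4000 → turbulent. Relative roughness ε/D = 1e-06/0.251 = 3.98e-06. Swamee-Jain: f = 0.25/(log₁₀[3.98e-06/3.7 + 5.74/2.646e+05^0.9])² = 0.25/(log₁₀[1.08e-06 + 7.56e-05])² = 0.25/(-4.115)² = 0.01476.
Darcy-Weisbach: ΔP = f(L/D)(ρV²/2) = 0.01476·(27/0.251)·(619·0.2708²/2) = 0.01476·107.6·22.7 = 36.04 Pa.
Pumping power P = QΔP = 0.0134·36.04 = 0.4830 W = 0.483 W.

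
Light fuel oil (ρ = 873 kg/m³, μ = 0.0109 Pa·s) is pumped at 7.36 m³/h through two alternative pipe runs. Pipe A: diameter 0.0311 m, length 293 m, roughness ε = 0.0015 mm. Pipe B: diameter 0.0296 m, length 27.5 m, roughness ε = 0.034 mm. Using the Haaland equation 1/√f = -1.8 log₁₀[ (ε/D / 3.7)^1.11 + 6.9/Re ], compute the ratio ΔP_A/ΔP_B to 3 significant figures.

Pipe A: V = Q/A = 0.002044/0.0007596 = 2.691 m/s; Re = 6704; ε/D = 4.82e-05; Haaland → f = 0.03462; ΔP_A = f(L/D)(ρV²/2) = 1.031e+06 Pa.
Pipe B: V = Q/A = 0.002044/0.0006881 = 2.971 m/s; Re = 7043; ε/D = 0.00115; Haaland → f = 0.03533; ΔP_B = f(L/D)(ρV²/2) = 1.265e+05 Pa.
ΔP_A/ΔP_B = 1.031e+06/1.265e+05 = 8.15.

ΔP_A/ΔP_B ≈ 8.15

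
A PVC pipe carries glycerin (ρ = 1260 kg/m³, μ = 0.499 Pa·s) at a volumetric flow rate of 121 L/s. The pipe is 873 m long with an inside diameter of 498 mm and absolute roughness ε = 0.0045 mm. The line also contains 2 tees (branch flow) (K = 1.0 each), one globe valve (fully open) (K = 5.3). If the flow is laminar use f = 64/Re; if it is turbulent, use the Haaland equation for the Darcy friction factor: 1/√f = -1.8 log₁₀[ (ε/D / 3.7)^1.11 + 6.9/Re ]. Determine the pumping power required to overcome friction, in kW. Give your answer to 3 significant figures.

Q = 121 L/s = 121/1000 = 0.121 m³/s.
Cross-sectional area A = πD²/4 = π(0.498)²/4 = 0.1948 m²; mean velocity V = Q/A = 0.121/0.1948 = 0.6212 m/s.
Reynolds number Re = ρVD/μ = 1260 · 0.6212 · 0.498 / 0.499 = 781.2.
Re < 2300 → laminar flow, so f = 64/Re = 64/781.2 = 0.08193 (the turbulent correlation is not needed).
Total minor-loss coefficient ΣK = 2·1 + 1·5.3 = 7.3.
ΔP = [f·L/D + ΣK]·(ρV²/2) = [0.08193·873/0.498 + 7.3]·(1260·0.6212²/2) = [143.6 + 7.3]·243.1 = 3.669e+04 Pa.
Pumping power P = QΔP = 0.121·3.669e+04 = 4440 W = 4.44 kW.

P ≈ 4.44 kW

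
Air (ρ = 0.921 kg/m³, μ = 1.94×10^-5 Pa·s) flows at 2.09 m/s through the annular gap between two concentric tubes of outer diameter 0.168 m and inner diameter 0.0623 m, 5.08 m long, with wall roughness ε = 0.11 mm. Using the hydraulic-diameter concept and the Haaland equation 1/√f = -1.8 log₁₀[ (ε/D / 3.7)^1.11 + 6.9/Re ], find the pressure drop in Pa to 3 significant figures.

Hydraulic diameter D_h = 4A/P = D_o - D_i = 0.168 - 0.0623 = 0.1057 m.
Re = ρVD_h/μ = 0.921·2.09·0.1057/1.94e-05 = 1.049e+04.
ε/D_h = 0.00011/0.1057 = 0.00104; Haaland gives 1/√f = -1.8 log₁₀[0.000114+0.000658] = 5.602, so f = 0.03187.
ΔP = f(L/D_h)(ρV²/2) = 0.03187·5.08/0.1057·2.012 = 3.081 Pa.

ΔP ≈ 3.08 Pa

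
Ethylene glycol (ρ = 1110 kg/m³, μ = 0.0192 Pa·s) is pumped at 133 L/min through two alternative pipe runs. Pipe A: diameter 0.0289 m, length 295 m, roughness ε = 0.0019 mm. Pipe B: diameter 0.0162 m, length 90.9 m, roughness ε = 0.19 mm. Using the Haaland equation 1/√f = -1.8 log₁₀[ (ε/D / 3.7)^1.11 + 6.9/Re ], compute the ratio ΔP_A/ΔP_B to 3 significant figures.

Pipe A: V = Q/A = 0.002217/0.000656 = 3.379 m/s; Re = 5646; ε/D = 6.57e-05; Haaland → f = 0.03642; ΔP_A = f(L/D)(ρV²/2) = 2.356e+06 Pa.
Pipe B: V = Q/A = 0.002217/0.0002061 = 10.75 m/s; Re = 1.007e+04; ε/D = 0.0117; Haaland → f = 0.04477; ΔP_B = f(L/D)(ρV²/2) = 1.613e+07 Pa.
ΔP_A/ΔP_B = 2.356e+06/1.613e+07 = 0.146.

ΔP_A/ΔP_B ≈ 0.146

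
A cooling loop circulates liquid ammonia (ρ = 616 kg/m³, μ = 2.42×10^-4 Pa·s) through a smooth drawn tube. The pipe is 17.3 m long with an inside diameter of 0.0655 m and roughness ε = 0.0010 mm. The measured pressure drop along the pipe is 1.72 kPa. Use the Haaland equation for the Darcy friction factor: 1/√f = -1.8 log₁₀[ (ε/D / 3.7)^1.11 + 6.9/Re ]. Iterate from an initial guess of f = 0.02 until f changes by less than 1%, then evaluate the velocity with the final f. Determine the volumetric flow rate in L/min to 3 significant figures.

Rearranging Darcy-Weisbach: V = √(2·ΔP·D/(f·L·ρ)). With ε/D = 1e-06/0.0655 = 1.53e-05, iterate starting from f = 0.02:
  f = 0.02 → V = √(2·1720·0.0655/(0.02·17.3·616)) = 1.028 m/s; Re = ρVD/μ = 1.714e+05; f → 0.01606
  f = 0.01606 → V = 1.147 m/s; Re = 1.913e+05; f → 0.01572
  f = 0.01572 → V = 1.16 m/s; Re = 1.933e+05; f → 0.01569
Converged (Δf/f < 1%). With the final f = 0.01569: V = √(2·1720·0.0655/(0.01569·17.3·616)) = 1.161 m/s.
Q = V·A = 1.161·(π/4·0.0655²) = 0.003911 m³/s = 235 L/min.

Q ≈ 235 L/min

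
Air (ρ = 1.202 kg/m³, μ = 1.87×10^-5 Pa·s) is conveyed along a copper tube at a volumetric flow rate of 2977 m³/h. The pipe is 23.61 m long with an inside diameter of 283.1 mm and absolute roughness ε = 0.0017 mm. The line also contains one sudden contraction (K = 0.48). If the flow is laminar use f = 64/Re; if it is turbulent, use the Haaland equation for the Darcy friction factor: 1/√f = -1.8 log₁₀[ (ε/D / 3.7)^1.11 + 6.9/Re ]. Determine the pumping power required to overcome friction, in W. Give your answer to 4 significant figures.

Q = 2977 m³/h = 2977/3600 = 0.8269 m³/s.
Cross-sectional area A = πD²/4 = π(0.2831)²/4 = 0.06295 m²; mean velocity V = Q/A = 0.8269/0.06295 = 13.14 m/s.
Reynolds number Re = ρVD/μ = 1.202 · 13.14 · 0.2831 / 1.87e-05 = 2.391e+05.
Re > 4000 → turbulent. Relative roughness ε/D = 1.7e-06/0.2831 = 6e-06. Haaland: 1/√f = -1.8 log₁₀[(6e-06/3.7)^1.11 + 6.9/2.391e+05] = -1.8 log₁₀[3.74e-07 + 2.89e-05] = 8.161, so f = 0.01501.
Total minor-loss coefficient ΣK = 1·0.48 = 0.48.
ΔP = [f·L/D + ΣK]·(ρV²/2) = [0.01501·23.61/0.2831 + 0.48]·(1.202·13.14²/2) = [1.252 + 0.48]·103.7 = 179.7 Pa.
Pumping power P = QΔP = 0.8269·179.7 = 148.57 W = 148.6 W.

P ≈ 148.6 W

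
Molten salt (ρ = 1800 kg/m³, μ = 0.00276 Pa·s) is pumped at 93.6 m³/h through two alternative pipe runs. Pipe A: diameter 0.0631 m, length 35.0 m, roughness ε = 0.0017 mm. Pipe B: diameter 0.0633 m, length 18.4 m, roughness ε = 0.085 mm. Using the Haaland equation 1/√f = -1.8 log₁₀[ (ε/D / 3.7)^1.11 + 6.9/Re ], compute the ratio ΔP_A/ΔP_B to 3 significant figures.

Pipe A: V = Q/A = 0.026/0.003127 = 8.314 m/s; Re = 3.422e+05; ε/D = 2.69e-05; Haaland → f = 0.01425; ΔP_A = f(L/D)(ρV²/2) = 4.916e+05 Pa.
Pipe B: V = Q/A = 0.026/0.003147 = 8.262 m/s; Re = 3.411e+05; ε/D = 0.00134; Haaland → f = 0.02178; ΔP_B = f(L/D)(ρV²/2) = 3.89e+05 Pa.
ΔP_A/ΔP_B = 4.916e+05/3.89e+05 = 1.26.

ΔP_A/ΔP_B ≈ 1.26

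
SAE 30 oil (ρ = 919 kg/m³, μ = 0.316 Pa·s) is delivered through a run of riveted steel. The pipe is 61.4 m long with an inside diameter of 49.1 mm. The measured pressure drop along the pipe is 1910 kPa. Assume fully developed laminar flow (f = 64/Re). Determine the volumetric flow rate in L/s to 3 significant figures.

Q ≈ 14.0 L/s

For laminar flow, f = 64/Re with Re = ρVD/μ, so Darcy-Weisbach reduces to ΔP = 32μLV/D². Solving for V: V = ΔP·D²/(32μL) = 1.91e+06·(0.0491)²/(32·0.316·61.4) = 7.416 m/s.
Check: Re = ρVD/μ = 919·7.416·0.0491/0.316 = 1059 < 2300, so the laminar assumption holds.
Q = V·A = 7.416·(π/4·0.0491²) = 0.01404 m³/s = 14.0 L/s.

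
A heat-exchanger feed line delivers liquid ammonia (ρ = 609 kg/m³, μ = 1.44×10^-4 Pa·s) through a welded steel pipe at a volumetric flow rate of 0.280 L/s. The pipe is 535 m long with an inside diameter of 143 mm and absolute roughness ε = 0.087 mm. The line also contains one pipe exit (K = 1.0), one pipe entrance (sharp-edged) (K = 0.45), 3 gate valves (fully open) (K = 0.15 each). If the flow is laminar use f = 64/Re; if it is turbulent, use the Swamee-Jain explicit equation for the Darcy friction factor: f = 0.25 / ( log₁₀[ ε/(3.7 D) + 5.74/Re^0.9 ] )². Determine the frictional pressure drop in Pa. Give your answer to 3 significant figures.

ΔP ≈ 11.1 Pa

Q = 0.280 L/s = 0.280/1000 = 0.00028 m³/s.
Cross-sectional area A = πD²/4 = π(0.143)²/4 = 0.01606 m²; mean velocity V = Q/A = 0.00028/0.01606 = 0.01743 m/s.
Reynolds number Re = ρVD/μ = 609 · 0.01743 · 0.143 / 0.000144 = 1.054e+04.
Re > 4000 → turbulent. Relative roughness ε/D = 8.7e-05/0.143 = 0.000608. Swamee-Jain: f = 0.25/(log₁₀[0.000608/3.7 + 5.74/1.054e+04^0.9])² = 0.25/(log₁₀[0.000164 + 0.00137])² = 0.25/(-2.813)² = 0.0316.
Total minor-loss coefficient ΣK = 1·1 + 1·0.45 + 3·0.15 = 1.9.
ΔP = [f·L/D + ΣK]·(ρV²/2) = [0.0316·535/0.143 + 1.9]·(609·0.01743²/2) = [118.2 + 1.9]·0.09255 = 11.12 Pa.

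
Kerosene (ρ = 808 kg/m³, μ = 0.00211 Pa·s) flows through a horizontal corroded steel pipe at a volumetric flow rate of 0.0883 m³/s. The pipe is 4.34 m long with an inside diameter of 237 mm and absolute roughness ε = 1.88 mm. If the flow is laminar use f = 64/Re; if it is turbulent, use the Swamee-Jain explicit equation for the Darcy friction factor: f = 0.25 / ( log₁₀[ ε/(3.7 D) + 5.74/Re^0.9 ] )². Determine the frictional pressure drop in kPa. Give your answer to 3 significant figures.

ΔP ≈ 1.06 kPa

Cross-sectional area A = πD²/4 = π(0.237)²/4 = 0.04412 m²; mean velocity V = Q/A = 0.0883/0.04412 = 2.002 m/s.
Reynolds number Re = ρVD/μ = 808 · 2.002 · 0.237 / 0.00211 = 1.817e+05.
Re > 4000 → turbulent. Relative roughness ε/D = 0.00188/0.237 = 0.00793. Swamee-Jain: f = 0.25/(log₁₀[0.00793/3.7 + 5.74/1.817e+05^0.9])² = 0.25/(log₁₀[0.00214 + 0.000106])² = 0.25/(-2.648)² = 0.03566.
Darcy-Weisbach: ΔP = f(L/D)(ρV²/2) = 0.03566·(4.34/0.237)·(808·2.002²/2) = 0.03566·18.31·1619 = 1057 Pa.
ΔP = 1057 Pa = 1.06 kPa.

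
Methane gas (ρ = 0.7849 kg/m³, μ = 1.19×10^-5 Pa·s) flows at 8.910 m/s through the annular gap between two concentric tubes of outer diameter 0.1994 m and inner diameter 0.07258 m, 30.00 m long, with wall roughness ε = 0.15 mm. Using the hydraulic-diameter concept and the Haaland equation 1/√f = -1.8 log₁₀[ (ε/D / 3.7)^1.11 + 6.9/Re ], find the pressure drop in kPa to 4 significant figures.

ΔP ≈ 0.1709 kPa

Hydraulic diameter D_h = 4A/P = D_o - D_i = 0.1994 - 0.07258 = 0.1268 m.
Re = ρVD_h/μ = 0.7849·8.91·0.1268/1.19e-05 = 7.453e+04.
ε/D_h = 0.00015/0.1268 = 0.00118; Haaland gives 1/√f = -1.8 log₁₀[0.000132+9.26e-05] = 6.568, so f = 0.02318.
ΔP = f(L/D_h)(ρV²/2) = 0.02318·30/0.1268·31.16 = 170.9 Pa.
ΔP = 0.1709 kPa.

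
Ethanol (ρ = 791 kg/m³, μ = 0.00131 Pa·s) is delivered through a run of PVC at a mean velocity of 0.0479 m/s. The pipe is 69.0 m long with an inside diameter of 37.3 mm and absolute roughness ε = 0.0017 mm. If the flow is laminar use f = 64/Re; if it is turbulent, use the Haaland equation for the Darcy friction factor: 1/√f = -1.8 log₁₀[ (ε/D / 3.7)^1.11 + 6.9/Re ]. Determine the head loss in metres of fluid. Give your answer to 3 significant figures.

Reynolds number Re = ρVD/μ = 791 · 0.0479 · 0.0373 / 0.00131 = 1079.
Re < 2300 → laminar flow, so f = 64/Re = 64/1079 = 0.05932 (the turbulent correlation is not needed).
Darcy-Weisbach: ΔP = f(L/D)(ρV²/2) = 0.05932·(69/0.0373)·(791·0.0479²/2) = 0.05932·1850·0.9074 = 99.58 Pa.
Head loss h_f = ΔP/(ρg) = 99.58/(791·9.81) = 0.0128 m.

h_f ≈ 0.0128 m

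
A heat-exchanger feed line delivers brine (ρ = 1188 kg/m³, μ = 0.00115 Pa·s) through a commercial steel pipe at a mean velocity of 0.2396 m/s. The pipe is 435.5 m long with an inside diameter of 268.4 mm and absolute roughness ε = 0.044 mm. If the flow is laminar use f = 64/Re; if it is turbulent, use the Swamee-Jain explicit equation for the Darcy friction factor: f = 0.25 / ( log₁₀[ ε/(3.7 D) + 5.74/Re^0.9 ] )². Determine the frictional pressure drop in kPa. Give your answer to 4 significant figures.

Reynolds number Re = ρVD/μ = 1188 · 0.2396 · 0.2684 / 0.00115 = 6.643e+04.
Re > 4000 → turbulent. Relative roughness ε/D = 4.4e-05/0.2684 = 0.000164. Swamee-Jain: f = 0.25/(log₁₀[0.000164/3.7 + 5.74/6.643e+04^0.9])² = 0.25/(log₁₀[4.43e-05 + 0.000262])² = 0.25/(-3.513)² = 0.02025.
Darcy-Weisbach: ΔP = f(L/D)(ρV²/2) = 0.02025·(435.5/0.2684)·(1188·0.2396²/2) = 0.02025·1623·34.1 = 1121 Pa.
ΔP = 1121 Pa = 1.121 kPa.

ΔP ≈ 1.121 kPa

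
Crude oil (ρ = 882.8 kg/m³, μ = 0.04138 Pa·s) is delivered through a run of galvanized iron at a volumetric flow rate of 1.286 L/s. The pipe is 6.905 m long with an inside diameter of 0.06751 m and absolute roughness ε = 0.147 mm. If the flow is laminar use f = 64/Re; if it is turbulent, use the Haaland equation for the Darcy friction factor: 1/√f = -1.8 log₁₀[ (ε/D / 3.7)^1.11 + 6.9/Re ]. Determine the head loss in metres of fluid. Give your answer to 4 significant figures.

Q = 1.286 L/s = 1.286/1000 = 0.001286 m³/s.
Cross-sectional area A = πD²/4 = π(0.06751)²/4 = 0.00358 m²; mean velocity V = Q/A = 0.001286/0.00358 = 0.3593 m/s.
Reynolds number Re = ρVD/μ = 882.8 · 0.3593 · 0.06751 / 0.0414 = 517.4.
Re < 2300 → laminar flow, so f = 64/Re = 64/517.4 = 0.1237 (the turbulent correlation is not needed).
Darcy-Weisbach: ΔP = f(L/D)(ρV²/2) = 0.1237·(6.905/0.06751)·(882.8·0.3593²/2) = 0.1237·102.3·56.97 = 720.7 Pa.
Head loss h_f = ΔP/(ρg) = 720.7/(882.8·9.81) = 0.08322 m.

h_f ≈ 0.08322 m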